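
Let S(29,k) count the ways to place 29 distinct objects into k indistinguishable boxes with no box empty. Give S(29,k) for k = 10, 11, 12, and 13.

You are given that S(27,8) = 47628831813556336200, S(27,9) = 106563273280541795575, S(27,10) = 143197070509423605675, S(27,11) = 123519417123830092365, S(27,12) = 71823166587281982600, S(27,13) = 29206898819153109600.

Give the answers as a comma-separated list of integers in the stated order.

16392038075086211019625, 18059551225961878690915, 13326679652926121224470, 6855064482242755179765

row 28: T[28][9]=9·106563273280541795575+47628831813556336200=1006698291338432496375  T[28][10]=10·143197070509423605675+106563273280541795575=1538533978374777852325  T[28][11]=11·123519417123830092365+143197070509423605675=1501910658871554621690  T[28][12]=12·71823166587281982600+123519417123830092365=985397416171213883565  T[28][13]=13·29206898819153109600+71823166587281982600=451512851236272407400
row 29: T[29][10]=10·1538533978374777852325+1006698291338432496375=16392038075086211019625  T[29][11]=11·1501910658871554621690+1538533978374777852325=18059551225961878690915  T[29][12]=12·985397416171213883565+1501910658871554621690=13326679652926121224470  T[29][13]=13·451512851236272407400+985397416171213883565=6855064482242755179765
Read S(29,10) = 16392038075086211019625, S(29,11) = 18059551225961878690915, S(29,12) = 13326679652926121224470, S(29,13) = 6855064482242755179765.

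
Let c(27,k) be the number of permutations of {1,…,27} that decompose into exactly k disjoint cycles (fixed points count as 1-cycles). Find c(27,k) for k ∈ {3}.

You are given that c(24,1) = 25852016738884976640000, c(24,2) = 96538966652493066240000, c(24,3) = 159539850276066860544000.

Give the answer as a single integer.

2671674589068831403868160000

@25  (25,1):25852016738884976640000·24+0→620448401733239439360000, (25,2):96538966652493066240000·24+25852016738884976640000→2342787216398718566400000, (25,3):159539850276066860544000·24+96538966652493066240000→3925495373278097719296000
@26  (26,2):2342787216398718566400000·25+620448401733239439360000→59190128811701203599360000, (26,3):3925495373278097719296000·25+2342787216398718566400000→100480171548351161548800000
@27  (27,3):100480171548351161548800000·26+59190128811701203599360000→2671674589068831403868160000
Read c(27,3) = 2671674589068831403868160000.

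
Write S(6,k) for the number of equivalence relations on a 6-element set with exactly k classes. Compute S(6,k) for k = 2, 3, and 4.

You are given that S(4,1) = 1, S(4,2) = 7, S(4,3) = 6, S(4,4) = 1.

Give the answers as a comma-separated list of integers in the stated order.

row 5: T[5][1]=1·1+0=1  T[5][2]=2·7+1=15  T[5][3]=3·6+7=25  T[5][4]=4·1+6=10
row 6: T[6][2]=2·15+1=31  T[6][3]=3·25+15=90  T[6][4]=4·10+25=65
Read S(6,2) = 31, S(6,3) = 90, S(6,4) = 65.

31, 90, 65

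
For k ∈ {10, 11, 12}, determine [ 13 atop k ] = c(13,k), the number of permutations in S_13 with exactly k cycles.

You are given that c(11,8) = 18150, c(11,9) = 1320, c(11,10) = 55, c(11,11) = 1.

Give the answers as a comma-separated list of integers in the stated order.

55770, 2717, 78

r12: T_12,9=11×1320+18150=32670; T_12,10=11×55+1320=1925; T_12,11=11×1+55=66; T_12,12=11×0+1=1
r13: T_13,10=12×1925+32670=55770; T_13,11=12×66+1925=2717; T_13,12=12×1+66=78
Read c(13,10) = 55770, c(13,11) = 2717, c(13,12) = 78.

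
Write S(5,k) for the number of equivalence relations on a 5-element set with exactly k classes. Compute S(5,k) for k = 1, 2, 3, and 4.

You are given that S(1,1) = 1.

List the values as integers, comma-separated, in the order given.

1, 15, 25, 10

[2] T[2,1]:1*1+0=1 · T[2,2]:2*0+1=1
[3] T[3,1]:1*1+0=1 · T[3,2]:2*1+1=3 · T[3,3]:3*0+1=1
[4] T[4,1]:1*1+0=1 · T[4,2]:2*3+1=7 · T[4,3]:3*1+3=6 · T[4,4]:4*0+1=1
[5] T[5,1]:1*1+0=1 · T[5,2]:2*7+1=15 · T[5,3]:3*6+7=25 · T[5,4]:4*1+6=10
Read S(5,1) = 1, S(5,2) = 15, S(5,3) = 25, S(5,4) = 10.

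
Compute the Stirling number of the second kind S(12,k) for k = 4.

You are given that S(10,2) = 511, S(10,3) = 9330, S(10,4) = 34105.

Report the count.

[11] T[11,3]:3*9330+511=28501 · T[11,4]:4*34105+9330=145750
[12] T[12,4]:4*145750+28501=611501
Read S(12,4) = 611501.

611501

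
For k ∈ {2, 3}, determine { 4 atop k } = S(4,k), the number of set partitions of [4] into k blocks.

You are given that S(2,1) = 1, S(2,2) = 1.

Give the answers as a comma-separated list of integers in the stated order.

7, 6

i=3: T(3,1)=0+1·1=1 | T(3,2)=1+2·1=3 | T(3,3)=1+3·0=1
i=4: T(4,2)=1+2·3=7 | T(4,3)=3+3·1=6
Read S(4,2) = 7, S(4,3) = 6.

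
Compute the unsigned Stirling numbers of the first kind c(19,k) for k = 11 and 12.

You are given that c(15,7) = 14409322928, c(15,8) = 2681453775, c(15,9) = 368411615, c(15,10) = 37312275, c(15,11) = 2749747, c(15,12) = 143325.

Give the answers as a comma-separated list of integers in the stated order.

1661573386473, 147560703732

r16: T_16,8=15×2681453775+14409322928=54631129553; T_16,9=15×368411615+2681453775=8207628000; T_16,10=15×37312275+368411615=928095740; T_16,11=15×2749747+37312275=78558480; T_16,12=15×143325+2749747=4899622
r17: T_17,9=16×8207628000+54631129553=185953177553; T_17,10=16×928095740+8207628000=23057159840; T_17,11=16×78558480+928095740=2185031420; T_17,12=16×4899622+78558480=156952432
r18: T_18,10=17×23057159840+185953177553=577924894833; T_18,11=17×2185031420+23057159840=60202693980; T_18,12=17×156952432+2185031420=4853222764
r19: T_19,11=18×60202693980+577924894833=1661573386473; T_19,12=18×4853222764+60202693980=147560703732
Read c(19,11) = 1661573386473, c(19,12) = 147560703732.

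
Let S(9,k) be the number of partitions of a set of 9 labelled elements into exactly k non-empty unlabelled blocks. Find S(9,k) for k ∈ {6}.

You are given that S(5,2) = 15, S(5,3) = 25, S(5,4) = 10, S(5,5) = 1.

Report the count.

[6] T[6,3]:3*25+15=90 · T[6,4]:4*10+25=65 · T[6,5]:5*1+10=15 · T[6,6]:6*0+1=1
[7] T[7,4]:4*65+90=350 · T[7,5]:5*15+65=140 · T[7,6]:6*1+15=21
[8] T[8,5]:5*140+350=1050 · T[8,6]:6*21+140=266
[9] T[9,6]:6*266+1050=2646
Read S(9,6) = 2646.

2646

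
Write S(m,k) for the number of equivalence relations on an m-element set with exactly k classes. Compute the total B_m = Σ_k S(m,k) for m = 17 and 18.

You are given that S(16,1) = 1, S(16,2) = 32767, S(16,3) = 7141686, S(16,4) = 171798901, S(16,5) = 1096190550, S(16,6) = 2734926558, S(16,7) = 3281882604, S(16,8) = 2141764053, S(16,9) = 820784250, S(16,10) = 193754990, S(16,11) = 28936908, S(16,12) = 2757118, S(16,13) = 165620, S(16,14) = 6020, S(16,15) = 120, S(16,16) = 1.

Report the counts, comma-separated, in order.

[17] T[17,1]:1*1+0=1 · T[17,2]:2*32767+1=65535 · T[17,3]:3*7141686+32767=21457825 · T[17,4]:4*171798901+7141686=694337290 · T[17,5]:5*1096190550+171798901=5652751651 · T[17,6]:6*2734926558+1096190550=17505749898 · T[17,7]:7*3281882604+2734926558=25708104786 · T[17,8]:8*2141764053+3281882604=20415995028 · T[17,9]:9*820784250+2141764053=9528822303 · T[17,10]:10*193754990+820784250=2758334150 · T[17,11]:11*28936908+193754990=512060978 · T[17,12]:12*2757118+28936908=62022324 · T[17,13]:13*165620+2757118=4910178 · T[17,14]:14*6020+165620=249900 · T[17,15]:15*120+6020=7820 · T[17,16]:16*1+120=136 · T[17,17]:17*0+1=1
[18] T[18,1]:1*1+0=1 · T[18,2]:2*65535+1=131071 · T[18,3]:3*21457825+65535=64439010 · T[18,4]:4*694337290+21457825=2798806985 · T[18,5]:5*5652751651+694337290=28958095545 · T[18,6]:6*17505749898+5652751651=110687251039 · T[18,7]:7*25708104786+17505749898=197462483400 · T[18,8]:8*20415995028+25708104786=189036065010 · T[18,9]:9*9528822303+20415995028=106175395755 · T[18,10]:10*2758334150+9528822303=37112163803 · T[18,11]:11*512060978+2758334150=8391004908 · T[18,12]:12*62022324+512060978=1256328866 · T[18,13]:13*4910178+62022324=125854638 · T[18,14]:14*249900+4910178=8408778 · T[18,15]:15*7820+249900=367200 · T[18,16]:16*136+7820=9996 · T[18,17]:17*1+136=153 · T[18,18]:18*0+1=1
B_17 = ΣS(17,k) = 1+65535+21457825+694337290+5652751651+17505749898+25708104786+20415995028+9528822303+2758334150+512060978+62022324+4910178+249900+7820+136+1 = 82864869804
B_18 = ΣS(18,k) = 1+131071+64439010+2798806985+28958095545+110687251039+197462483400+189036065010+106175395755+37112163803+8391004908+1256328866+125854638+8408778+367200+9996+153+1 = 682076806159

82864869804, 682076806159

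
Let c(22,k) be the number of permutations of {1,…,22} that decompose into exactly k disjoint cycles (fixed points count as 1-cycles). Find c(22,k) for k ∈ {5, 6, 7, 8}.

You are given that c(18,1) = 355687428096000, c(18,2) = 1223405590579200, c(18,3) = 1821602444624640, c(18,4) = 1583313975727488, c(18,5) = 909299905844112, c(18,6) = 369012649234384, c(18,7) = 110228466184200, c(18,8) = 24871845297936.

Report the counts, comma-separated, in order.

181664979520697076096, 83637381699544802976, 28939583397335447760, 7744654310169576800

@19  (19,2):1223405590579200·18+355687428096000→22376988058521600, (19,3):1821602444624640·18+1223405590579200→34012249593822720, (19,4):1583313975727488·18+1821602444624640→30321254007719424, (19,5):909299905844112·18+1583313975727488→17950712280921504, (19,6):369012649234384·18+909299905844112→7551527592063024, (19,7):110228466184200·18+369012649234384→2353125040549984, (19,8):24871845297936·18+110228466184200→557921681547048
@20  (20,3):34012249593822720·19+22376988058521600→668609730341153280, (20,4):30321254007719424·19+34012249593822720→610116075740491776, (20,5):17950712280921504·19+30321254007719424→371384787345228000, (20,6):7551527592063024·19+17950712280921504→161429736530118960, (20,7):2353125040549984·19+7551527592063024→52260903362512720, (20,8):557921681547048·19+2353125040549984→12953636989943896
@21  (21,4):610116075740491776·20+668609730341153280→12870931245150988800, (21,5):371384787345228000·20+610116075740491776→8037811822645051776, (21,6):161429736530118960·20+371384787345228000→3599979517947607200, (21,7):52260903362512720·20+161429736530118960→1206647803780373360, (21,8):12953636989943896·20+52260903362512720→311333643161390640
@22  (22,5):8037811822645051776·21+12870931245150988800→181664979520697076096, (22,6):3599979517947607200·21+8037811822645051776→83637381699544802976, (22,7):1206647803780373360·21+3599979517947607200→28939583397335447760, (22,8):311333643161390640·21+1206647803780373360→7744654310169576800
Read c(22,5) = 181664979520697076096, c(22,6) = 83637381699544802976, c(22,7) = 28939583397335447760, c(22,8) = 7744654310169576800.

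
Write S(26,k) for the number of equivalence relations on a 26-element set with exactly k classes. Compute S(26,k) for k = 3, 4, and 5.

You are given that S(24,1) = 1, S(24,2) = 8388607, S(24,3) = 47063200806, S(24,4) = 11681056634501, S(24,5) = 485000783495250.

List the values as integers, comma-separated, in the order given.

[25] T[25,2]:2*8388607+1=16777215 · T[25,3]:3*47063200806+8388607=141197991025 · T[25,4]:4*11681056634501+47063200806=46771289738810 · T[25,5]:5*485000783495250+11681056634501=2436684974110751
[26] T[26,3]:3*141197991025+16777215=423610750290 · T[26,4]:4*46771289738810+141197991025=187226356946265 · T[26,5]:5*2436684974110751+46771289738810=12230196160292565
Read S(26,3) = 423610750290, S(26,4) = 187226356946265, S(26,5) = 12230196160292565.

423610750290, 187226356946265, 12230196160292565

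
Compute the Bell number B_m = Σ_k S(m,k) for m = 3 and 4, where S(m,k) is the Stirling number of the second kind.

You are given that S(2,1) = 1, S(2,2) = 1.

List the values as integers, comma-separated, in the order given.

5, 15

[3] T[3,1]:1*1+0=1 · T[3,2]:2*1+1=3 · T[3,3]:3*0+1=1
[4] T[4,1]:1*1+0=1 · T[4,2]:2*3+1=7 · T[4,3]:3*1+3=6 · T[4,4]:4*0+1=1
B_3 = ΣS(3,k) = 1+3+1 = 5
B_4 = ΣS(4,k) = 1+7+6+1 = 15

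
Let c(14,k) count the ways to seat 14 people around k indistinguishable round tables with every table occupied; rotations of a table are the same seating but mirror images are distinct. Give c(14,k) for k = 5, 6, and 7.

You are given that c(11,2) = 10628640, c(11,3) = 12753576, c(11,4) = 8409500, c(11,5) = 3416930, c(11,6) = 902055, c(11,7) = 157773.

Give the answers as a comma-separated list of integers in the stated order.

[12] T[12,3]:11*12753576+10628640=150917976 · T[12,4]:11*8409500+12753576=105258076 · T[12,5]:11*3416930+8409500=45995730 · T[12,6]:11*902055+3416930=13339535 · T[12,7]:11*157773+902055=2637558
[13] T[13,4]:12*105258076+150917976=1414014888 · T[13,5]:12*45995730+105258076=657206836 · T[13,6]:12*13339535+45995730=206070150 · T[13,7]:12*2637558+13339535=44990231
[14] T[14,5]:13*657206836+1414014888=9957703756 · T[14,6]:13*206070150+657206836=3336118786 · T[14,7]:13*44990231+206070150=790943153
Read c(14,5) = 9957703756, c(14,6) = 3336118786, c(14,7) = 790943153.

9957703756, 3336118786, 790943153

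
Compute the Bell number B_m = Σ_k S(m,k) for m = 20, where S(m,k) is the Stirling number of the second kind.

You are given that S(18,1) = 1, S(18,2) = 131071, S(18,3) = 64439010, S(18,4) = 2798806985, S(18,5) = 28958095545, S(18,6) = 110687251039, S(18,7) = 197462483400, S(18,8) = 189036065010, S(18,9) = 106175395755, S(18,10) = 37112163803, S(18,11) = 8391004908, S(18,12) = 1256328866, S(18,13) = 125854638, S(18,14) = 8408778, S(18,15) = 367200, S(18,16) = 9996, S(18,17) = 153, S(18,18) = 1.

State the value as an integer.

51724158235372

[19] T[19,1]:1*1+0=1 · T[19,2]:2*131071+1=262143 · T[19,3]:3*64439010+131071=193448101 · T[19,4]:4*2798806985+64439010=11259666950 · T[19,5]:5*28958095545+2798806985=147589284710 · T[19,6]:6*110687251039+28958095545=693081601779 · T[19,7]:7*197462483400+110687251039=1492924634839 · T[19,8]:8*189036065010+197462483400=1709751003480 · T[19,9]:9*106175395755+189036065010=1144614626805 · T[19,10]:10*37112163803+106175395755=477297033785 · T[19,11]:11*8391004908+37112163803=129413217791 · T[19,12]:12*1256328866+8391004908=23466951300 · T[19,13]:13*125854638+1256328866=2892439160 · T[19,14]:14*8408778+125854638=243577530 · T[19,15]:15*367200+8408778=13916778 · T[19,16]:16*9996+367200=527136 · T[19,17]:17*153+9996=12597 · T[19,18]:18*1+153=171 · T[19,19]:19*0+1=1
[20] T[20,1]:1*1+0=1 · T[20,2]:2*262143+1=524287 · T[20,3]:3*193448101+262143=580606446 · T[20,4]:4*11259666950+193448101=45232115901 · T[20,5]:5*147589284710+11259666950=749206090500 · T[20,6]:6*693081601779+147589284710=4306078895384 · T[20,7]:7*1492924634839+693081601779=11143554045652 · T[20,8]:8*1709751003480+1492924634839=15170932662679 · T[20,9]:9*1144614626805+1709751003480=12011282644725 · T[20,10]:10*477297033785+1144614626805=5917584964655 · T[20,11]:11*129413217791+477297033785=1900842429486 · T[20,12]:12*23466951300+129413217791=411016633391 · T[20,13]:13*2892439160+23466951300=61068660380 · T[20,14]:14*243577530+2892439160=6302524580 · T[20,15]:15*13916778+243577530=452329200 · T[20,16]:16*527136+13916778=22350954 · T[20,17]:17*12597+527136=741285 · T[20,18]:18*171+12597=15675 · T[20,19]:19*1+171=190 · T[20,20]:20*0+1=1
B_20 = ΣS(20,k) = 1+524287+580606446+45232115901+749206090500+4306078895384+11143554045652+15170932662679+12011282644725+5917584964655+1900842429486+411016633391+61068660380+6302524580+452329200+22350954+741285+15675+190+1 = 51724158235372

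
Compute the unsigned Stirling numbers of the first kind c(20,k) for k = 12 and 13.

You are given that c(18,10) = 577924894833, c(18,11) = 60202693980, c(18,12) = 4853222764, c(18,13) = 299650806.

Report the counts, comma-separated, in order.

4465226757381, 342252511900

@19  (19,11):60202693980·18+577924894833→1661573386473, (19,12):4853222764·18+60202693980→147560703732, (19,13):299650806·18+4853222764→10246937272
@20  (20,12):147560703732·19+1661573386473→4465226757381, (20,13):10246937272·19+147560703732→342252511900
Read c(20,12) = 4465226757381, c(20,13) = 342252511900.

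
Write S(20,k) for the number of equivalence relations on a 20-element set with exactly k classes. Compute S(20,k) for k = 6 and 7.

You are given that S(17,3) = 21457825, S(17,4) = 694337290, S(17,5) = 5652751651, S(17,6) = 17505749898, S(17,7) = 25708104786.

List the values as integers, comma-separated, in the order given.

row 18: T[18][4]=4·694337290+21457825=2798806985  T[18][5]=5·5652751651+694337290=28958095545  T[18][6]=6·17505749898+5652751651=110687251039  T[18][7]=7·25708104786+17505749898=197462483400
row 19: T[19][5]=5·28958095545+2798806985=147589284710  T[19][6]=6·110687251039+28958095545=693081601779  T[19][7]=7·197462483400+110687251039=1492924634839
row 20: T[20][6]=6·693081601779+147589284710=4306078895384  T[20][7]=7·1492924634839+693081601779=11143554045652
Read S(20,6) = 4306078895384, S(20,7) = 11143554045652.

4306078895384, 11143554045652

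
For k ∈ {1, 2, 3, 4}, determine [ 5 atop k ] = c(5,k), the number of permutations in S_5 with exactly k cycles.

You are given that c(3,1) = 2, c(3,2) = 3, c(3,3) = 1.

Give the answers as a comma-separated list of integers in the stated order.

24, 50, 35, 10

row 4: T[4][1]=3·2+0=6  T[4][2]=3·3+2=11  T[4][3]=3·1+3=6  T[4][4]=3·0+1=1
row 5: T[5][1]=4·6+0=24  T[5][2]=4·11+6=50  T[5][3]=4·6+11=35  T[5][4]=4·1+6=10
Read c(5,1) = 24, c(5,2) = 50, c(5,3) = 35, c(5,4) = 10.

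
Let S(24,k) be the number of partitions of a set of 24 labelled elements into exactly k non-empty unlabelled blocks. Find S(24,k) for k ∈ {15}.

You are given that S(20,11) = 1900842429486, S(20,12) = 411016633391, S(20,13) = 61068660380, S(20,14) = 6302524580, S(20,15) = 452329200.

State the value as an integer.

195820242247080

r21: T_21,12=12×411016633391+1900842429486=6833042030178; T_21,13=13×61068660380+411016633391=1204909218331; T_21,14=14×6302524580+61068660380=149304004500; T_21,15=15×452329200+6302524580=13087462580
r22: T_22,13=13×1204909218331+6833042030178=22496861868481; T_22,14=14×149304004500+1204909218331=3295165281331; T_22,15=15×13087462580+149304004500=345615943200
r23: T_23,14=14×3295165281331+22496861868481=68629175807115; T_23,15=15×345615943200+3295165281331=8479404429331
r24: T_24,15=15×8479404429331+68629175807115=195820242247080
Read S(24,15) = 195820242247080.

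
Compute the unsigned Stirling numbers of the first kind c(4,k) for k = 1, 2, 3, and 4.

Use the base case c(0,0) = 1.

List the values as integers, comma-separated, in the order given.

r1: T_1,1=0×0+1=1
r2: T_2,1=1×1+0=1; T_2,2=1×0+1=1
r3: T_3,1=2×1+0=2; T_3,2=2×1+1=3; T_3,3=2×0+1=1
r4: T_4,1=3×2+0=6; T_4,2=3×3+2=11; T_4,3=3×1+3=6; T_4,4=3×0+1=1
Read c(4,1) = 6, c(4,2) = 11, c(4,3) = 6, c(4,4) = 1.

6, 11, 6, 1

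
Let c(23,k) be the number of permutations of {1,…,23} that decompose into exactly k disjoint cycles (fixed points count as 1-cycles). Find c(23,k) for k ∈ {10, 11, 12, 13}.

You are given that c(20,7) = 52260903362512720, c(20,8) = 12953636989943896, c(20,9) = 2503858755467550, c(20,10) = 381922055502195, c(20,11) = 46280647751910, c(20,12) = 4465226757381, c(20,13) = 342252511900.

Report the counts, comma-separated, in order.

7707401101297361068, 1103230881185949736, 129006659818331295, 12363045847086207

row 21: T[21][8]=20·12953636989943896+52260903362512720=311333643161390640  T[21][9]=20·2503858755467550+12953636989943896=63030812099294896  T[21][10]=20·381922055502195+2503858755467550=10142299865511450  T[21][11]=20·46280647751910+381922055502195=1307535010540395  T[21][12]=20·4465226757381+46280647751910=135585182899530  T[21][13]=20·342252511900+4465226757381=11310276995381
row 22: T[22][9]=21·63030812099294896+311333643161390640=1634980697246583456  T[22][10]=21·10142299865511450+63030812099294896=276019109275035346  T[22][11]=21·1307535010540395+10142299865511450=37600535086859745  T[22][12]=21·135585182899530+1307535010540395=4154823851430525  T[22][13]=21·11310276995381+135585182899530=373100999802531
row 23: T[23][10]=22·276019109275035346+1634980697246583456=7707401101297361068  T[23][11]=22·37600535086859745+276019109275035346=1103230881185949736  T[23][12]=22·4154823851430525+37600535086859745=129006659818331295  T[23][13]=22·373100999802531+4154823851430525=12363045847086207
Read c(23,10) = 7707401101297361068, c(23,11) = 1103230881185949736, c(23,12) = 129006659818331295, c(23,13) = 12363045847086207.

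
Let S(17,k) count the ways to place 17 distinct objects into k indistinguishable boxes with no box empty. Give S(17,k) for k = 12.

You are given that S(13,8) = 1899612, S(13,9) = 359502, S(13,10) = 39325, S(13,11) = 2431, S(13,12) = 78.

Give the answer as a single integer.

r14: T_14,9=9×359502+1899612=5135130; T_14,10=10×39325+359502=752752; T_14,11=11×2431+39325=66066; T_14,12=12×78+2431=3367
r15: T_15,10=10×752752+5135130=12662650; T_15,11=11×66066+752752=1479478; T_15,12=12×3367+66066=106470
r16: T_16,11=11×1479478+12662650=28936908; T_16,12=12×106470+1479478=2757118
r17: T_17,12=12×2757118+28936908=62022324
Read S(17,12) = 62022324.

62022324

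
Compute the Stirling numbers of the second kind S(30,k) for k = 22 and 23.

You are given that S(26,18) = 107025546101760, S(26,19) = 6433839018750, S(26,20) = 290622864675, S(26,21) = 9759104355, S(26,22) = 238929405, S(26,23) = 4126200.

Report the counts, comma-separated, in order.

@27  (27,19):6433839018750·19+107025546101760→229268487458010, (27,20):290622864675·20+6433839018750→12246296312250, (27,21):9759104355·21+290622864675→495564056130, (27,22):238929405·22+9759104355→15015551265, (27,23):4126200·23+238929405→333832005
@28  (28,20):12246296312250·20+229268487458010→474194413703010, (28,21):495564056130·21+12246296312250→22653141490980, (28,22):15015551265·22+495564056130→825906183960, (28,23):333832005·23+15015551265→22693687380
@29  (29,21):22653141490980·21+474194413703010→949910385013590, (29,22):825906183960·22+22653141490980→40823077538100, (29,23):22693687380·23+825906183960→1347860993700
@30  (30,22):40823077538100·22+949910385013590→1848018090851790, (30,23):1347860993700·23+40823077538100→71823880393200
Read S(30,22) = 1848018090851790, S(30,23) = 71823880393200.

1848018090851790, 71823880393200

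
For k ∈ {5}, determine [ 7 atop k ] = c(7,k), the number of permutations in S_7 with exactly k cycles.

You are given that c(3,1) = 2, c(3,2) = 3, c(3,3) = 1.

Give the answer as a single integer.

175

@4  (4,2):3·3+2→11, (4,3):1·3+3→6, (4,4):0·3+1→1
@5  (5,3):6·4+11→35, (5,4):1·4+6→10, (5,5):0·4+1→1
@6  (6,4):10·5+35→85, (6,5):1·5+10→15
@7  (7,5):15·6+85→175
Read c(7,5) = 175.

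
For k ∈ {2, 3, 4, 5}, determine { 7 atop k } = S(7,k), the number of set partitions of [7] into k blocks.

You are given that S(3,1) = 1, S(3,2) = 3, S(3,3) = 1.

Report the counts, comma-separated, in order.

[4] T[4,1]:1*1+0=1 · T[4,2]:2*3+1=7 · T[4,3]:3*1+3=6 · T[4,4]:4*0+1=1
[5] T[5,1]:1*1+0=1 · T[5,2]:2*7+1=15 · T[5,3]:3*6+7=25 · T[5,4]:4*1+6=10 · T[5,5]:5*0+1=1
[6] T[6,1]:1*1+0=1 · T[6,2]:2*15+1=31 · T[6,3]:3*25+15=90 · T[6,4]:4*10+25=65 · T[6,5]:5*1+10=15
[7] T[7,2]:2*31+1=63 · T[7,3]:3*90+31=301 · T[7,4]:4*65+90=350 · T[7,5]:5*15+65=140
Read S(7,2) = 63, S(7,3) = 301, S(7,4) = 350, S(7,5) = 140.

63, 301, 350, 140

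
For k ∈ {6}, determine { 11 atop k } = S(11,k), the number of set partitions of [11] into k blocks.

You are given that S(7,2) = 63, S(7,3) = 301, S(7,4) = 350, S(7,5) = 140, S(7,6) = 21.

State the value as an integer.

i=8: T(8,3)=63+3·301=966 | T(8,4)=301+4·350=1701 | T(8,5)=350+5·140=1050 | T(8,6)=140+6·21=266
i=9: T(9,4)=966+4·1701=7770 | T(9,5)=1701+5·1050=6951 | T(9,6)=1050+6·266=2646
i=10: T(10,5)=7770+5·6951=42525 | T(10,6)=6951+6·2646=22827
i=11: T(11,6)=42525+6·22827=179487
Read S(11,6) = 179487.

179487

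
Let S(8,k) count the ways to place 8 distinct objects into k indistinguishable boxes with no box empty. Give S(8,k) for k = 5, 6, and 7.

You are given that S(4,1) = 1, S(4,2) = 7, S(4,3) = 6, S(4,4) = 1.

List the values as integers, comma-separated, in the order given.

1050, 266, 28

@5  (5,2):7·2+1→15, (5,3):6·3+7→25, (5,4):1·4+6→10, (5,5):0·5+1→1
@6  (6,3):25·3+15→90, (6,4):10·4+25→65, (6,5):1·5+10→15, (6,6):0·6+1→1
@7  (7,4):65·4+90→350, (7,5):15·5+65→140, (7,6):1·6+15→21, (7,7):0·7+1→1
@8  (8,5):140·5+350→1050, (8,6):21·6+140→266, (8,7):1·7+21→28
Read S(8,5) = 1050, S(8,6) = 266, S(8,7) = 28.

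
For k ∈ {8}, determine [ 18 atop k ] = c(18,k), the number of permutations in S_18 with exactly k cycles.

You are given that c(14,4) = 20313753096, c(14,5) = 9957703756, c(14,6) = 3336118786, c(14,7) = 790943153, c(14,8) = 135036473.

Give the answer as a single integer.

r15: T_15,5=14×9957703756+20313753096=159721605680; T_15,6=14×3336118786+9957703756=56663366760; T_15,7=14×790943153+3336118786=14409322928; T_15,8=14×135036473+790943153=2681453775
r16: T_16,6=15×56663366760+159721605680=1009672107080; T_16,7=15×14409322928+56663366760=272803210680; T_16,8=15×2681453775+14409322928=54631129553
r17: T_17,7=16×272803210680+1009672107080=5374523477960; T_17,8=16×54631129553+272803210680=1146901283528
r18: T_18,8=17×1146901283528+5374523477960=24871845297936
Read c(18,8) = 24871845297936.

24871845297936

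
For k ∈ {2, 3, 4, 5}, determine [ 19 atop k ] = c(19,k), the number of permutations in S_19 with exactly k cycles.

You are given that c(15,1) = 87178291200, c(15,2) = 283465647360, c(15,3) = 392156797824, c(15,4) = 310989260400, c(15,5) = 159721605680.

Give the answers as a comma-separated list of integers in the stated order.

[16] T[16,1]:15*87178291200+0=1307674368000 · T[16,2]:15*283465647360+87178291200=4339163001600 · T[16,3]:15*392156797824+283465647360=6165817614720 · T[16,4]:15*310989260400+392156797824=5056995703824 · T[16,5]:15*159721605680+310989260400=2706813345600
[17] T[17,1]:16*1307674368000+0=20922789888000 · T[17,2]:16*4339163001600+1307674368000=70734282393600 · T[17,3]:16*6165817614720+4339163001600=102992244837120 · T[17,4]:16*5056995703824+6165817614720=87077748875904 · T[17,5]:16*2706813345600+5056995703824=48366009233424
[18] T[18,1]:17*20922789888000+0=355687428096000 · T[18,2]:17*70734282393600+20922789888000=1223405590579200 · T[18,3]:17*102992244837120+70734282393600=1821602444624640 · T[18,4]:17*87077748875904+102992244837120=1583313975727488 · T[18,5]:17*48366009233424+87077748875904=909299905844112
[19] T[19,2]:18*1223405590579200+355687428096000=22376988058521600 · T[19,3]:18*1821602444624640+1223405590579200=34012249593822720 · T[19,4]:18*1583313975727488+1821602444624640=30321254007719424 · T[19,5]:18*909299905844112+1583313975727488=17950712280921504
Read c(19,2) = 22376988058521600, c(19,3) = 34012249593822720, c(19,4) = 30321254007719424, c(19,5) = 17950712280921504.

22376988058521600, 34012249593822720, 30321254007719424, 17950712280921504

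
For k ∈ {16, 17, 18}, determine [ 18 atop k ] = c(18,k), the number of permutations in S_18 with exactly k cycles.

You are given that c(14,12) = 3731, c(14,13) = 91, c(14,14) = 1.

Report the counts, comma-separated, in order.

10812, 153, 1

r15: T_15,13=14×91+3731=5005; T_15,14=14×1+91=105; T_15,15=14×0+1=1
r16: T_16,14=15×105+5005=6580; T_16,15=15×1+105=120; T_16,16=15×0+1=1
r17: T_17,15=16×120+6580=8500; T_17,16=16×1+120=136; T_17,17=16×0+1=1
r18: T_18,16=17×136+8500=10812; T_18,17=17×1+136=153; T_18,18=17×0+1=1
Read c(18,16) = 10812, c(18,17) = 153, c(18,18) = 1.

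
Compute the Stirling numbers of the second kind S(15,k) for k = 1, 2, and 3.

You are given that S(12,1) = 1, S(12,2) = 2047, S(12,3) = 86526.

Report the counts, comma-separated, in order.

1, 16383, 2375101

r13: T_13,1=1×1+0=1; T_13,2=2×2047+1=4095; T_13,3=3×86526+2047=261625
r14: T_14,1=1×1+0=1; T_14,2=2×4095+1=8191; T_14,3=3×261625+4095=788970
r15: T_15,1=1×1+0=1; T_15,2=2×8191+1=16383; T_15,3=3×788970+8191=2375101
Read S(15,1) = 1, S(15,2) = 16383, S(15,3) = 2375101.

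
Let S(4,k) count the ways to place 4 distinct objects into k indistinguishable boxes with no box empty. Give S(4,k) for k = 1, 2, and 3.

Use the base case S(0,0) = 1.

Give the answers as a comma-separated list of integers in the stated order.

i=1: T(1,1)=1+1·0=1
i=2: T(2,1)=0+1·1=1 | T(2,2)=1+2·0=1
i=3: T(3,1)=0+1·1=1 | T(3,2)=1+2·1=3 | T(3,3)=1+3·0=1
i=4: T(4,1)=0+1·1=1 | T(4,2)=1+2·3=7 | T(4,3)=3+3·1=6
Read S(4,1) = 1, S(4,2) = 7, S(4,3) = 6.

1, 7, 6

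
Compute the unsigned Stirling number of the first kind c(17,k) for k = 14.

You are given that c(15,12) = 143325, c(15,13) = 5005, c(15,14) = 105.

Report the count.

323680

@16  (16,13):5005·15+143325→218400, (16,14):105·15+5005→6580
@17  (17,14):6580·16+218400→323680
Read c(17,14) = 323680.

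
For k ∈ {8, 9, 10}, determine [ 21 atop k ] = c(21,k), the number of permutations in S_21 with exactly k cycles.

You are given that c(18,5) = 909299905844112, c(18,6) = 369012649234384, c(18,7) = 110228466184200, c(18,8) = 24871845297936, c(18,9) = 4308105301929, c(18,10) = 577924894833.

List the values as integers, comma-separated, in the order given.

311333643161390640, 63030812099294896, 10142299865511450

[19] T[19,6]:18*369012649234384+909299905844112=7551527592063024 · T[19,7]:18*110228466184200+369012649234384=2353125040549984 · T[19,8]:18*24871845297936+110228466184200=557921681547048 · T[19,9]:18*4308105301929+24871845297936=102417740732658 · T[19,10]:18*577924894833+4308105301929=14710753408923
[20] T[20,7]:19*2353125040549984+7551527592063024=52260903362512720 · T[20,8]:19*557921681547048+2353125040549984=12953636989943896 · T[20,9]:19*102417740732658+557921681547048=2503858755467550 · T[20,10]:19*14710753408923+102417740732658=381922055502195
[21] T[21,8]:20*12953636989943896+52260903362512720=311333643161390640 · T[21,9]:20*2503858755467550+12953636989943896=63030812099294896 · T[21,10]:20*381922055502195+2503858755467550=10142299865511450
Read c(21,8) = 311333643161390640, c(21,9) = 63030812099294896, c(21,10) = 10142299865511450.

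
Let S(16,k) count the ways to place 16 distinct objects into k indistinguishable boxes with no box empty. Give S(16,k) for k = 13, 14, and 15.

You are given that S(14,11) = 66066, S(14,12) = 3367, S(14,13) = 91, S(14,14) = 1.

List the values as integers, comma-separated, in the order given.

[15] T[15,12]:12*3367+66066=106470 · T[15,13]:13*91+3367=4550 · T[15,14]:14*1+91=105 · T[15,15]:15*0+1=1
[16] T[16,13]:13*4550+106470=165620 · T[16,14]:14*105+4550=6020 · T[16,15]:15*1+105=120
Read S(16,13) = 165620, S(16,14) = 6020, S(16,15) = 120.

165620, 6020, 120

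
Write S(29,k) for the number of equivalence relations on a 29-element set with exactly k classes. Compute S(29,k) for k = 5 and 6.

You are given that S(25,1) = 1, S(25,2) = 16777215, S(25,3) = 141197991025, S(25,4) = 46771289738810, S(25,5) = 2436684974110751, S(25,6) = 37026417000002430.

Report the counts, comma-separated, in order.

@26  (26,2):16777215·2+1→33554431, (26,3):141197991025·3+16777215→423610750290, (26,4):46771289738810·4+141197991025→187226356946265, (26,5):2436684974110751·5+46771289738810→12230196160292565, (26,6):37026417000002430·6+2436684974110751→224595186974125331
@27  (27,3):423610750290·3+33554431→1270865805301, (27,4):187226356946265·4+423610750290→749329038535350, (27,5):12230196160292565·5+187226356946265→61338207158409090, (27,6):224595186974125331·6+12230196160292565→1359801318005044551
@28  (28,4):749329038535350·4+1270865805301→2998587019946701, (28,5):61338207158409090·5+749329038535350→307440364830580800, (28,6):1359801318005044551·6+61338207158409090→8220146115188676396
@29  (29,5):307440364830580800·5+2998587019946701→1540200411172850701, (29,6):8220146115188676396·6+307440364830580800→49628317055962639176
Read S(29,5) = 1540200411172850701, S(29,6) = 49628317055962639176.

1540200411172850701, 49628317055962639176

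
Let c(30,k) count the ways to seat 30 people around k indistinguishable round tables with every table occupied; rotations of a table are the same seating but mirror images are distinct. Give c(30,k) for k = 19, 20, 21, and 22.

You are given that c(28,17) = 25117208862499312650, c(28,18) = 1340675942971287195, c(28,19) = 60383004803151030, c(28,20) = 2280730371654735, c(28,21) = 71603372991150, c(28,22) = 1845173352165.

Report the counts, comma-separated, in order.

r29: T_29,18=28×1340675942971287195+25117208862499312650=62656135265695354110; T_29,19=28×60383004803151030+1340675942971287195=3031400077459516035; T_29,20=28×2280730371654735+60383004803151030=124243455209483610; T_29,21=28×71603372991150+2280730371654735=4285624815406935; T_29,22=28×1845173352165+71603372991150=123268226851770
r30: T_30,19=29×3031400077459516035+62656135265695354110=150566737512021319125; T_30,20=29×124243455209483610+3031400077459516035=6634460278534540725; T_30,21=29×4285624815406935+124243455209483610=248526574856284725; T_30,22=29×123268226851770+4285624815406935=7860403394108265
Read c(30,19) = 150566737512021319125, c(30,20) = 6634460278534540725, c(30,21) = 248526574856284725, c(30,22) = 7860403394108265.

150566737512021319125, 6634460278534540725, 248526574856284725, 7860403394108265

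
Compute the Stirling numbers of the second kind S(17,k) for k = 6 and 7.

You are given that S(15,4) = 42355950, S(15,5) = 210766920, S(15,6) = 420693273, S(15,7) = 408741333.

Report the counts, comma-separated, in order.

r16: T_16,5=5×210766920+42355950=1096190550; T_16,6=6×420693273+210766920=2734926558; T_16,7=7×408741333+420693273=3281882604
r17: T_17,6=6×2734926558+1096190550=17505749898; T_17,7=7×3281882604+2734926558=25708104786
Read S(17,6) = 17505749898, S(17,7) = 25708104786.

17505749898, 25708104786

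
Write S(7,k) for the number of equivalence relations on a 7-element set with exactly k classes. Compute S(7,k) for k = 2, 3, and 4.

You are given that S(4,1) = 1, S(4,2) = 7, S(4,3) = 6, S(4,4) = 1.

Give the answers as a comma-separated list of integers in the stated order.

r5: T_5,1=1×1+0=1; T_5,2=2×7+1=15; T_5,3=3×6+7=25; T_5,4=4×1+6=10
r6: T_6,1=1×1+0=1; T_6,2=2×15+1=31; T_6,3=3×25+15=90; T_6,4=4×10+25=65
r7: T_7,2=2×31+1=63; T_7,3=3×90+31=301; T_7,4=4×65+90=350
Read S(7,2) = 63, S(7,3) = 301, S(7,4) = 350.

63, 301, 350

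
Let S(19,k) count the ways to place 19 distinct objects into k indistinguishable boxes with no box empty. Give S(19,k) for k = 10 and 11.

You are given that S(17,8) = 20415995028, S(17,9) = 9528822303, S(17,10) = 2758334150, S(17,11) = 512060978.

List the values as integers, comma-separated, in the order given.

477297033785, 129413217791

@18  (18,9):9528822303·9+20415995028→106175395755, (18,10):2758334150·10+9528822303→37112163803, (18,11):512060978·11+2758334150→8391004908
@19  (19,10):37112163803·10+106175395755→477297033785, (19,11):8391004908·11+37112163803→129413217791
Read S(19,10) = 477297033785, S(19,11) = 129413217791.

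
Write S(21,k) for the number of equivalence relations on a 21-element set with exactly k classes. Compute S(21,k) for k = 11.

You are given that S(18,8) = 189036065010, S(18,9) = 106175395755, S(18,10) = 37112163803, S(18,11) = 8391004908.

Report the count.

26826851689001

r19: T_19,9=9×106175395755+189036065010=1144614626805; T_19,10=10×37112163803+106175395755=477297033785; T_19,11=11×8391004908+37112163803=129413217791
r20: T_20,10=10×477297033785+1144614626805=5917584964655; T_20,11=11×129413217791+477297033785=1900842429486
r21: T_21,11=11×1900842429486+5917584964655=26826851689001
Read S(21,11) = 26826851689001.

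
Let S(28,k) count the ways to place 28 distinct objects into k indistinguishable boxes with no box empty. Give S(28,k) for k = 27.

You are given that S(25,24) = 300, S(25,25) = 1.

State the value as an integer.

378

row 26: T[26][25]=25·1+300=325  T[26][26]=26·0+1=1
row 27: T[27][26]=26·1+325=351  T[27][27]=27·0+1=1
row 28: T[28][27]=27·1+351=378
Read S(28,27) = 378.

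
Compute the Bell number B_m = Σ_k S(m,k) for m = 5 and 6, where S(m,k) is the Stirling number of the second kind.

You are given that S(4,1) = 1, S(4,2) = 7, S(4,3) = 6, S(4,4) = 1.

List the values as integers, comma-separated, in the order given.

52, 203

i=5: T(5,1)=0+1·1=1 | T(5,2)=1+2·7=15 | T(5,3)=7+3·6=25 | T(5,4)=6+4·1=10 | T(5,5)=1+5·0=1
i=6: T(6,1)=0+1·1=1 | T(6,2)=1+2·15=31 | T(6,3)=15+3·25=90 | T(6,4)=25+4·10=65 | T(6,5)=10+5·1=15 | T(6,6)=1+6·0=1
B_5 = ΣS(5,k) = 1+15+25+10+1 = 52
B_6 = ΣS(6,k) = 1+31+90+65+15+1 = 203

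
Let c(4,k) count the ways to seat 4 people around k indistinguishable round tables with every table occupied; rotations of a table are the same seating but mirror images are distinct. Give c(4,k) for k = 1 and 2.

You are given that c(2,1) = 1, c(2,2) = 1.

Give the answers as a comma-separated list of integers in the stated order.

r3: T_3,1=2×1+0=2; T_3,2=2×1+1=3
r4: T_4,1=3×2+0=6; T_4,2=3×3+2=11
Read c(4,1) = 6, c(4,2) = 11.

6, 11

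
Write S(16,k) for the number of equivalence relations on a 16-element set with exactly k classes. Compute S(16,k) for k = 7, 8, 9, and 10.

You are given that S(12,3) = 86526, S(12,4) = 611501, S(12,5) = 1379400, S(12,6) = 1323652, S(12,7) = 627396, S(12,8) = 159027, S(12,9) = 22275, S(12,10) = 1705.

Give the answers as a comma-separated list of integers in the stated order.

3281882604, 2141764053, 820784250, 193754990

i=13: T(13,4)=86526+4·611501=2532530 | T(13,5)=611501+5·1379400=7508501 | T(13,6)=1379400+6·1323652=9321312 | T(13,7)=1323652+7·627396=5715424 | T(13,8)=627396+8·159027=1899612 | T(13,9)=159027+9·22275=359502 | T(13,10)=22275+10·1705=39325
i=14: T(14,5)=2532530+5·7508501=40075035 | T(14,6)=7508501+6·9321312=63436373 | T(14,7)=9321312+7·5715424=49329280 | T(14,8)=5715424+8·1899612=20912320 | T(14,9)=1899612+9·359502=5135130 | T(14,10)=359502+10·39325=752752
i=15: T(15,6)=40075035+6·63436373=420693273 | T(15,7)=63436373+7·49329280=408741333 | T(15,8)=49329280+8·20912320=216627840 | T(15,9)=20912320+9·5135130=67128490 | T(15,10)=5135130+10·752752=12662650
i=16: T(16,7)=420693273+7·408741333=3281882604 | T(16,8)=408741333+8·216627840=2141764053 | T(16,9)=216627840+9·67128490=820784250 | T(16,10)=67128490+10·12662650=193754990
Read S(16,7) = 3281882604, S(16,8) = 2141764053, S(16,9) = 820784250, S(16,10) = 193754990.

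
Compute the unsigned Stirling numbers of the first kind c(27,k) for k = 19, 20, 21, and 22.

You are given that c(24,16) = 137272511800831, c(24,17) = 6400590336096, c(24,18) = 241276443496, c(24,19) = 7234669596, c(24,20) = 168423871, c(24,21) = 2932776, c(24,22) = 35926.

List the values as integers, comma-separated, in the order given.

1182329687817135, 40681506808800, 1145254303050, 25922927745

row 25: T[25][17]=24·6400590336096+137272511800831=290886679867135  T[25][18]=24·241276443496+6400590336096=12191224980000  T[25][19]=24·7234669596+241276443496=414908513800  T[25][20]=24·168423871+7234669596=11276842500  T[25][21]=24·2932776+168423871=238810495  T[25][22]=24·35926+2932776=3795000
row 26: T[26][18]=25·12191224980000+290886679867135=595667304367135  T[26][19]=25·414908513800+12191224980000=22563937825000  T[26][20]=25·11276842500+414908513800=696829576300  T[26][21]=25·238810495+11276842500=17247104875  T[26][22]=25·3795000+238810495=333685495
row 27: T[27][19]=26·22563937825000+595667304367135=1182329687817135  T[27][20]=26·696829576300+22563937825000=40681506808800  T[27][21]=26·17247104875+696829576300=1145254303050  T[27][22]=26·333685495+17247104875=25922927745
Read c(27,19) = 1182329687817135, c(27,20) = 40681506808800, c(27,21) = 1145254303050, c(27,22) = 25922927745.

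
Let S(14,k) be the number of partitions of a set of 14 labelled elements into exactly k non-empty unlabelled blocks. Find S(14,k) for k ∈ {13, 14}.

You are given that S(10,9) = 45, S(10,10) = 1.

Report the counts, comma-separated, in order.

i=11: T(11,10)=45+10·1=55 | T(11,11)=1+11·0=1
i=12: T(12,11)=55+11·1=66 | T(12,12)=1+12·0=1
i=13: T(13,12)=66+12·1=78 | T(13,13)=1+13·0=1
i=14: T(14,13)=78+13·1=91 | T(14,14)=1+14·0=1
Read S(14,13) = 91, S(14,14) = 1.

91, 1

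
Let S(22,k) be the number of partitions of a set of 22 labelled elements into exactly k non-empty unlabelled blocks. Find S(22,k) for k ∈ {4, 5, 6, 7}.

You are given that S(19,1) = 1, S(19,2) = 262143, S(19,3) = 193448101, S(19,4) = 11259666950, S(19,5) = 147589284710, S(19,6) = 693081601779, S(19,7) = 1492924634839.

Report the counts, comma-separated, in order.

row 20: T[20][2]=2·262143+1=524287  T[20][3]=3·193448101+262143=580606446  T[20][4]=4·11259666950+193448101=45232115901  T[20][5]=5·147589284710+11259666950=749206090500  T[20][6]=6·693081601779+147589284710=4306078895384  T[20][7]=7·1492924634839+693081601779=11143554045652
row 21: T[21][3]=3·580606446+524287=1742343625  T[21][4]=4·45232115901+580606446=181509070050  T[21][5]=5·749206090500+45232115901=3791262568401  T[21][6]=6·4306078895384+749206090500=26585679462804  T[21][7]=7·11143554045652+4306078895384=82310957214948
row 22: T[22][4]=4·181509070050+1742343625=727778623825  T[22][5]=5·3791262568401+181509070050=19137821912055  T[22][6]=6·26585679462804+3791262568401=163305339345225  T[22][7]=7·82310957214948+26585679462804=602762379967440
Read S(22,4) = 727778623825, S(22,5) = 19137821912055, S(22,6) = 163305339345225, S(22,7) = 602762379967440.

727778623825, 19137821912055, 163305339345225, 602762379967440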